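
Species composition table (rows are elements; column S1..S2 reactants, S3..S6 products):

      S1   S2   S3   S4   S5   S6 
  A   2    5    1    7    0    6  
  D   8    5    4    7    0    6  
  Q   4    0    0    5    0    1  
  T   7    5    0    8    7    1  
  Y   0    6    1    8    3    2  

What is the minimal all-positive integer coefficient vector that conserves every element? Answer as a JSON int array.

A: 2·2+5·5 = 29 | 4·1+1·7+4·0+3·6 = 29
D: 2·8+5·5 = 41 | 4·4+1·7+4·0+3·6 = 41
Q: 2·4+5·0 = 8 | 4·0+1·5+4·0+3·1 = 8
T: 2·7+5·5 = 39 | 4·0+1·8+4·7+3·1 = 39
Y: 2·0+5·6 = 30 | 4·1+1·8+4·3+3·2 = 30
gcd(2,5,4,1,4,3) = 1

Coefficients: [2, 5, 4, 1, 4, 3]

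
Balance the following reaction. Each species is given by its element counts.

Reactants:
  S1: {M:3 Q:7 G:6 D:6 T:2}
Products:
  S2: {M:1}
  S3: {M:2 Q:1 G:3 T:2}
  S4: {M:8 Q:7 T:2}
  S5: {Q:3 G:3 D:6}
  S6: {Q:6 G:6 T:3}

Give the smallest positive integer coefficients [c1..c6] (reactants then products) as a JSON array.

M: 5·3 = 15 | 5·1+1·2+1·8+5·0+2·0 = 15
Q: 5·7 = 35 | 5·0+1·1+1·7+5·3+2·6 = 35
G: 5·6 = 30 | 5·0+1·3+1·0+5·3+2·6 = 30
D: 5·6 = 30 | 5·0+1·0+1·0+5·6+2·0 = 30
T: 5·2 = 10 | 5·0+1·2+1·2+5·0+2·3 = 10
gcd(5,5,1,1,5,2) = 1

Coefficients: [5, 5, 1, 1, 5, 2]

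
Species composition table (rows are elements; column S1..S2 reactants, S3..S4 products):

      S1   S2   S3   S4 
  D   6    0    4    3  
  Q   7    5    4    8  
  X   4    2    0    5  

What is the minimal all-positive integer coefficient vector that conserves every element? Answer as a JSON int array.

D: 5·6+5·0 = 30 | 3·4+6·3 = 30
Q: 5·7+5·5 = 60 | 3·4+6·8 = 60
X: 5·4+5·2 = 30 | 3·0+6·5 = 30
gcd(5,5,3,6) = 1

Coefficients: [5, 5, 3, 6]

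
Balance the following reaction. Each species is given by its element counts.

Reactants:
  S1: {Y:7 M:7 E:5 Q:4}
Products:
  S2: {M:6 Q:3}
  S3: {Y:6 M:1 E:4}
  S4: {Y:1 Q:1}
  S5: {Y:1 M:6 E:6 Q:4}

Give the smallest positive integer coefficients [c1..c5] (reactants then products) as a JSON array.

Y: 6·7 = 42 | 5·0+6·6+5·1+1·1 = 42
M: 6·7 = 42 | 5·6+6·1+5·0+1·6 = 42
E: 6·5 = 30 | 5·0+6·4+5·0+1·6 = 30
Q: 6·4 = 24 | 5·3+6·0+5·1+1·4 = 24
gcd(6,5,6,5,1) = 1

Coefficients: [6, 5, 6, 5, 1]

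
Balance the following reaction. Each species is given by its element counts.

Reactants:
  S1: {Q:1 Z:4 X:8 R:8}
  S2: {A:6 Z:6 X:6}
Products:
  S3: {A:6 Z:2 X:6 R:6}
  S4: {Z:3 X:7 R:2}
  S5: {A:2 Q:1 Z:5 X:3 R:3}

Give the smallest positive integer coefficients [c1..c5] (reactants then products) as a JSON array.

Coefficients: [6, 5, 3, 6, 6]

A: 6·0+5·6 = 30 | 3·6+6·0+6·2 = 30
Q: 6·1+5·0 = 6 | 3·0+6·0+6·1 = 6
Z: 6·4+5·6 = 54 | 3·2+6·3+6·5 = 54
X: 6·8+5·6 = 78 | 3·6+6·7+6·3 = 78
R: 6·8+5·0 = 48 | 3·6+6·2+6·3 = 48
gcd(6,5,3,6,6) = 1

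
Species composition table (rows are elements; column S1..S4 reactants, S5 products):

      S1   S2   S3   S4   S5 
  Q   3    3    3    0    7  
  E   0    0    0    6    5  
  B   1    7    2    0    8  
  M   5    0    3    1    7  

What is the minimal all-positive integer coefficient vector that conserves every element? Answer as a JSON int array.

Q: 5·3+5·3+4·3+5·0 = 42 | 6·7 = 42
E: 5·0+5·0+4·0+5·6 = 30 | 6·5 = 30
B: 5·1+5·7+4·2+5·0 = 48 | 6·8 = 48
M: 5·5+5·0+4·3+5·1 = 42 | 6·7 = 42
gcd(5,5,4,5,6) = 1

Coefficients: [5, 5, 4, 5, 6]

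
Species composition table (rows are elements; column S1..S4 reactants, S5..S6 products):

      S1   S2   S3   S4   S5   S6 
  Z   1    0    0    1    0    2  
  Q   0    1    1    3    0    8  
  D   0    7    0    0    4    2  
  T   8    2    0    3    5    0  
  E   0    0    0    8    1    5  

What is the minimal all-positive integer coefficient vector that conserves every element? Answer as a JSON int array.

Coefficients: [1, 2, 3, 1, 3, 1]

Z: 1·1+2·0+3·0+1·1 = 2 | 3·0+1·2 = 2
Q: 1·0+2·1+3·1+1·3 = 8 | 3·0+1·8 = 8
D: 1·0+2·7+3·0+1·0 = 14 | 3·4+1·2 = 14
T: 1·8+2·2+3·0+1·3 = 15 | 3·5+1·0 = 15
E: 1·0+2·0+3·0+1·8 = 8 | 3·1+1·5 = 8
gcd(1,2,3,1,3,1) = 1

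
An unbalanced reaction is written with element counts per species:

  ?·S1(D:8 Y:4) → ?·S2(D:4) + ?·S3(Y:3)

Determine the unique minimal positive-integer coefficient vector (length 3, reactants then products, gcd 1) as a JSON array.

Coefficients: [3, 6, 4]

D: 3·8 = 24 | 6·4+4·0 = 24
Y: 3·4 = 12 | 6·0+4·3 = 12
gcd(3,6,4) = 1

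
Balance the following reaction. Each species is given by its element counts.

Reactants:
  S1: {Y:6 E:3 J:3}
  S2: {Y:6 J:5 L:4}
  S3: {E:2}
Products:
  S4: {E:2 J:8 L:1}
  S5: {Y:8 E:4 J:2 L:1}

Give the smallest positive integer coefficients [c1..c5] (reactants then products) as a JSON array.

Y: 6·6+2·6+5·0 = 48 | 2·0+6·8 = 48
E: 6·3+2·0+5·2 = 28 | 2·2+6·4 = 28
J: 6·3+2·5+5·0 = 28 | 2·8+6·2 = 28
L: 6·0+2·4+5·0 = 8 | 2·1+6·1 = 8
gcd(6,2,5,2,6) = 1

Coefficients: [6, 2, 5, 2, 6]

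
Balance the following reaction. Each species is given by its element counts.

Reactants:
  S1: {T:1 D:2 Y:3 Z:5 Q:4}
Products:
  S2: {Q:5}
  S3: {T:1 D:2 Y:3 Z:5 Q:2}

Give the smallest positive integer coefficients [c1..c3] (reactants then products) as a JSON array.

T: 5·1 = 5 | 2·0+5·1 = 5
D: 5·2 = 10 | 2·0+5·2 = 10
Y: 5·3 = 15 | 2·0+5·3 = 15
Z: 5·5 = 25 | 2·0+5·5 = 25
Q: 5·4 = 20 | 2·5+5·2 = 20
gcd(5,2,5) = 1

Coefficients: [5, 2, 5]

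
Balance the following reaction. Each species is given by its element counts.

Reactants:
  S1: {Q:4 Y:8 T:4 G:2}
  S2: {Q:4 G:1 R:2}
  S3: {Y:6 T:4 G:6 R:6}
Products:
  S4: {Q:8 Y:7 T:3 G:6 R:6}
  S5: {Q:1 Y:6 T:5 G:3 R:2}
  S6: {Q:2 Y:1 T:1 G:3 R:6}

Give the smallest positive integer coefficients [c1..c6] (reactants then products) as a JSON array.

Q: 2·4+5·4+3·0 = 28 | 3·8+2·1+1·2 = 28
Y: 2·8+5·0+3·6 = 34 | 3·7+2·6+1·1 = 34
T: 2·4+5·0+3·4 = 20 | 3·3+2·5+1·1 = 20
G: 2·2+5·1+3·6 = 27 | 3·6+2·3+1·3 = 27
R: 2·0+5·2+3·6 = 28 | 3·6+2·2+1·6 = 28
gcd(2,5,3,3,2,1) = 1

Coefficients: [2, 5, 3, 3, 2, 1]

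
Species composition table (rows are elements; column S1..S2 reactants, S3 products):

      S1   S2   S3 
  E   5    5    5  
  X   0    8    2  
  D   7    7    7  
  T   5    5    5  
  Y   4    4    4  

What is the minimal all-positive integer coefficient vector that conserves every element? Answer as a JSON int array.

Coefficients: [3, 1, 4]

E: 3·5+1·5 = 20 | 4·5 = 20
X: 3·0+1·8 = 8 | 4·2 = 8
D: 3·7+1·7 = 28 | 4·7 = 28
T: 3·5+1·5 = 20 | 4·5 = 20
Y: 3·4+1·4 = 16 | 4·4 = 16
gcd(3,1,4) = 1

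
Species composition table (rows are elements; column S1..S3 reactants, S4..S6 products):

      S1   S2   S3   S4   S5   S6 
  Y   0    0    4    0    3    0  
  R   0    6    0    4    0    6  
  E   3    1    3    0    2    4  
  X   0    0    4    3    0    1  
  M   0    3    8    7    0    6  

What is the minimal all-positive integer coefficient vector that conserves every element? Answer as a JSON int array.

Coefficients: [2, 5, 3, 3, 4, 3]

Y: 2·0+5·0+3·4 = 12 | 3·0+4·3+3·0 = 12
R: 2·0+5·6+3·0 = 30 | 3·4+4·0+3·6 = 30
E: 2·3+5·1+3·3 = 20 | 3·0+4·2+3·4 = 20
X: 2·0+5·0+3·4 = 12 | 3·3+4·0+3·1 = 12
M: 2·0+5·3+3·8 = 39 | 3·7+4·0+3·6 = 39
gcd(2,5,3,3,4,3) = 1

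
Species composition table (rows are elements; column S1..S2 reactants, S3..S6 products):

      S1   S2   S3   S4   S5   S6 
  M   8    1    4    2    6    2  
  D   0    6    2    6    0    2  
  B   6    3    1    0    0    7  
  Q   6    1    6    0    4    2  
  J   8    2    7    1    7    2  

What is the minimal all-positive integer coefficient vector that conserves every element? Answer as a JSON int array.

M: 4·8+4·1 = 36 | 1·4+2·2+3·6+5·2 = 36
D: 4·0+4·6 = 24 | 1·2+2·6+3·0+5·2 = 24
B: 4·6+4·3 = 36 | 1·1+2·0+3·0+5·7 = 36
Q: 4·6+4·1 = 28 | 1·6+2·0+3·4+5·2 = 28
J: 4·8+4·2 = 40 | 1·7+2·1+3·7+5·2 = 40
gcd(4,4,1,2,3,5) = 1

Coefficients: [4, 4, 1, 2, 3, 5]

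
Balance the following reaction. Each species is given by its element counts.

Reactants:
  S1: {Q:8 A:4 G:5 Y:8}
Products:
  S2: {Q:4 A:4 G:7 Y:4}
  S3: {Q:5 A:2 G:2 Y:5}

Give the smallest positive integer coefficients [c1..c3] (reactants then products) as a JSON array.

Q: 3·8 = 24 | 1·4+4·5 = 24
A: 3·4 = 12 | 1·4+4·2 = 12
G: 3·5 = 15 | 1·7+4·2 = 15
Y: 3·8 = 24 | 1·4+4·5 = 24
gcd(3,1,4) = 1

Coefficients: [3, 1, 4]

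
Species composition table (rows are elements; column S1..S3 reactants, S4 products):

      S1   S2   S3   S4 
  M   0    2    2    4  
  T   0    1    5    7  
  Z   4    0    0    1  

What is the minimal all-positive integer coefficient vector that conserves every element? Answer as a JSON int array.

Coefficients: [1, 3, 5, 4]

M: 1·0+3·2+5·2 = 16 | 4·4 = 16
T: 1·0+3·1+5·5 = 28 | 4·7 = 28
Z: 1·4+3·0+5·0 = 4 | 4·1 = 4
gcd(1,3,5,4) = 1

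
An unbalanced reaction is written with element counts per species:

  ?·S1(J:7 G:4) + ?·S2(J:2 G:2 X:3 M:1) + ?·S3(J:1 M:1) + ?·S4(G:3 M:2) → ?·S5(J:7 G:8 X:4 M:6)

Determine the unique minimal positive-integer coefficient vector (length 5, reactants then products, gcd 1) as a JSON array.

J: 1·7+4·2+6·1+4·0 = 21 | 3·7 = 21
G: 1·4+4·2+6·0+4·3 = 24 | 3·8 = 24
X: 1·0+4·3+6·0+4·0 = 12 | 3·4 = 12
M: 1·0+4·1+6·1+4·2 = 18 | 3·6 = 18
gcd(1,4,6,4,3) = 1

Coefficients: [1, 4, 6, 4, 3]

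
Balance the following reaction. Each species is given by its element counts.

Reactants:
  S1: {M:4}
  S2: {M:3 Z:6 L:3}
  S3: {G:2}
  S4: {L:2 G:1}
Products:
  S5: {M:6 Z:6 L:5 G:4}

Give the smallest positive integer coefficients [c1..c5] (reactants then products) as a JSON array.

M: 3·4+4·3+6·0+4·0 = 24 | 4·6 = 24
Z: 3·0+4·6+6·0+4·0 = 24 | 4·6 = 24
L: 3·0+4·3+6·0+4·2 = 20 | 4·5 = 20
G: 3·0+4·0+6·2+4·1 = 16 | 4·4 = 16
gcd(3,4,6,4,4) = 1

Coefficients: [3, 4, 6, 4, 4]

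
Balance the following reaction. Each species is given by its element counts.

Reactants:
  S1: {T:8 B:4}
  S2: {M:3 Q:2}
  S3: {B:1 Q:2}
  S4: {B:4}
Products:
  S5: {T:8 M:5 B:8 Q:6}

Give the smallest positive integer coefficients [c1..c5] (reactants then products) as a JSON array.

T: 3·8+5·0+4·0+2·0 = 24 | 3·8 = 24
M: 3·0+5·3+4·0+2·0 = 15 | 3·5 = 15
B: 3·4+5·0+4·1+2·4 = 24 | 3·8 = 24
Q: 3·0+5·2+4·2+2·0 = 18 | 3·6 = 18
gcd(3,5,4,2,3) = 1

Coefficients: [3, 5, 4, 2, 3]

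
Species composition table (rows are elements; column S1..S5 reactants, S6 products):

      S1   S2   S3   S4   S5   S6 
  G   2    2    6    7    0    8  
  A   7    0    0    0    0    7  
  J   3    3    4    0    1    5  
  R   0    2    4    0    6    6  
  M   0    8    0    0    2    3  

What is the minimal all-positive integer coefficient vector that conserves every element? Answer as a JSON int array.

Coefficients: [6, 1, 1, 4, 5, 6]

G: 6·2+1·2+1·6+4·7+5·0 = 48 | 6·8 = 48
A: 6·7+1·0+1·0+4·0+5·0 = 42 | 6·7 = 42
J: 6·3+1·3+1·4+4·0+5·1 = 30 | 6·5 = 30
R: 6·0+1·2+1·4+4·0+5·6 = 36 | 6·6 = 36
M: 6·0+1·8+1·0+4·0+5·2 = 18 | 6·3 = 18
gcd(6,1,1,4,5,6) = 1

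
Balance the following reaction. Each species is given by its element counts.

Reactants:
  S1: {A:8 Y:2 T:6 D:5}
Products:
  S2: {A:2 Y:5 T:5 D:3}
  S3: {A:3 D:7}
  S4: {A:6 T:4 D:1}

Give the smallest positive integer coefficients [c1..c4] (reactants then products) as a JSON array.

Coefficients: [5, 2, 2, 5]

A: 5·8 = 40 | 2·2+2·3+5·6 = 40
Y: 5·2 = 10 | 2·5+2·0+5·0 = 10
T: 5·6 = 30 | 2·5+2·0+5·4 = 30
D: 5·5 = 25 | 2·3+2·7+5·1 = 25
gcd(5,2,2,5) = 1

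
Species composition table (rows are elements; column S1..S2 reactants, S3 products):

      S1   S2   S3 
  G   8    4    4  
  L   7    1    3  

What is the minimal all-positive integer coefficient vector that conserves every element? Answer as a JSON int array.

G: 2·8+1·4 = 20 | 5·4 = 20
L: 2·7+1·1 = 15 | 5·3 = 15
gcd(2,1,5) = 1

Coefficients: [2, 1, 5]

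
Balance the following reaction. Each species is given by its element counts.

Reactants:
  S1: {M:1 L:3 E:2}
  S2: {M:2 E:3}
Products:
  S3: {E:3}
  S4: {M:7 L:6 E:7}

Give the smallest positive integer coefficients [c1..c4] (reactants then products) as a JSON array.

Coefficients: [4, 5, 3, 2]

M: 4·1+5·2 = 14 | 3·0+2·7 = 14
L: 4·3+5·0 = 12 | 3·0+2·6 = 12
E: 4·2+5·3 = 23 | 3·3+2·7 = 23
gcd(4,5,3,2) = 1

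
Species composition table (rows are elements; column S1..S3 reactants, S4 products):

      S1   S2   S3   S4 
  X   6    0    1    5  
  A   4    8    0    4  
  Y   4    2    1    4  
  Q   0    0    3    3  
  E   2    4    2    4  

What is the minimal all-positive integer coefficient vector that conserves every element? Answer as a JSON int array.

Coefficients: [4, 1, 6, 6]

X: 4·6+1·0+6·1 = 30 | 6·5 = 30
A: 4·4+1·8+6·0 = 24 | 6·4 = 24
Y: 4·4+1·2+6·1 = 24 | 6·4 = 24
Q: 4·0+1·0+6·3 = 18 | 6·3 = 18
E: 4·2+1·4+6·2 = 24 | 6·4 = 24
gcd(4,1,6,6) = 1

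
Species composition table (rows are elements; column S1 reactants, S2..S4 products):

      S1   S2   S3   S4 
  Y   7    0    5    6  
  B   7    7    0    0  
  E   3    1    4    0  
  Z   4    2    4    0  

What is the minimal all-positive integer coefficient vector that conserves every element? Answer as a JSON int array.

Coefficients: [4, 4, 2, 3]

Y: 4·7 = 28 | 4·0+2·5+3·6 = 28
B: 4·7 = 28 | 4·7+2·0+3·0 = 28
E: 4·3 = 12 | 4·1+2·4+3·0 = 12
Z: 4·4 = 16 | 4·2+2·4+3·0 = 16
gcd(4,4,2,3) = 1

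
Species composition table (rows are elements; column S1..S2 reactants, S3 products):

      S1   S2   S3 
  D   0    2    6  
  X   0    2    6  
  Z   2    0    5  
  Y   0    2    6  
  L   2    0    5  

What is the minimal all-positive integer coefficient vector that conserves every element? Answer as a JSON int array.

Coefficients: [5, 6, 2]

D: 5·0+6·2 = 12 | 2·6 = 12
X: 5·0+6·2 = 12 | 2·6 = 12
Z: 5·2+6·0 = 10 | 2·5 = 10
Y: 5·0+6·2 = 12 | 2·6 = 12
L: 5·2+6·0 = 10 | 2·5 = 10
gcd(5,6,2) = 1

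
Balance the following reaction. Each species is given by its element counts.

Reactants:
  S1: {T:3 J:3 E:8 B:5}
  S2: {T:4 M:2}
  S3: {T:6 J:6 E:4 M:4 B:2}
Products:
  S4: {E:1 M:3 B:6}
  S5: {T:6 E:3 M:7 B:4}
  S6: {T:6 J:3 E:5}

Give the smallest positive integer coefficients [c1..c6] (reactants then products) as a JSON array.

Coefficients: [4, 6, 1, 3, 1, 6]

T: 4·3+6·4+1·6 = 42 | 3·0+1·6+6·6 = 42
J: 4·3+6·0+1·6 = 18 | 3·0+1·0+6·3 = 18
E: 4·8+6·0+1·4 = 36 | 3·1+1·3+6·5 = 36
M: 4·0+6·2+1·4 = 16 | 3·3+1·7+6·0 = 16
B: 4·5+6·0+1·2 = 22 | 3·6+1·4+6·0 = 22
gcd(4,6,1,3,1,6) = 1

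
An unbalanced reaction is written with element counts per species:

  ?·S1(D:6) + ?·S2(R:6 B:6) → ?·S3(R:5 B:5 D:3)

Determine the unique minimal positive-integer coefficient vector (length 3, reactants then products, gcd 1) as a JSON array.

Coefficients: [3, 5, 6]

R: 3·0+5·6 = 30 | 6·5 = 30
B: 3·0+5·6 = 30 | 6·5 = 30
D: 3·6+5·0 = 18 | 6·3 = 18
gcd(3,5,6) = 1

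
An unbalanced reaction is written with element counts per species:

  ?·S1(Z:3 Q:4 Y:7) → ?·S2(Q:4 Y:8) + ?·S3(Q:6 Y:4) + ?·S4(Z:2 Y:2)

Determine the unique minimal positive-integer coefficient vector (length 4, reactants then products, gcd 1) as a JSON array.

Z: 4·3 = 12 | 1·0+2·0+6·2 = 12
Q: 4·4 = 16 | 1·4+2·6+6·0 = 16
Y: 4·7 = 28 | 1·8+2·4+6·2 = 28
gcd(4,1,2,6) = 1

Coefficients: [4, 1, 2, 6]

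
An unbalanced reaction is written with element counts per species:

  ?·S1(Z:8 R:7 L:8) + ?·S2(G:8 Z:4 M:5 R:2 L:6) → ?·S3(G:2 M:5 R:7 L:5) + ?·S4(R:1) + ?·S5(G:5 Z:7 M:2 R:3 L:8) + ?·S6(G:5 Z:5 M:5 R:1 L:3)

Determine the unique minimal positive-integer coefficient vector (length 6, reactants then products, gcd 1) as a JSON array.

Coefficients: [3, 4, 1, 6, 5, 1]

G: 3·0+4·8 = 32 | 1·2+6·0+5·5+1·5 = 32
Z: 3·8+4·4 = 40 | 1·0+6·0+5·7+1·5 = 40
M: 3·0+4·5 = 20 | 1·5+6·0+5·2+1·5 = 20
R: 3·7+4·2 = 29 | 1·7+6·1+5·3+1·1 = 29
L: 3·8+4·6 = 48 | 1·5+6·0+5·8+1·3 = 48
gcd(3,4,1,6,5,1) = 1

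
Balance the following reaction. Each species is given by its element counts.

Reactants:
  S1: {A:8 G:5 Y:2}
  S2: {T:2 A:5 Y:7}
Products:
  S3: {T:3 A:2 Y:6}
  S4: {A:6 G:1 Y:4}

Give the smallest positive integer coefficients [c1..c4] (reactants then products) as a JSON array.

Coefficients: [1, 6, 4, 5]

T: 1·0+6·2 = 12 | 4·3+5·0 = 12
A: 1·8+6·5 = 38 | 4·2+5·6 = 38
G: 1·5+6·0 = 5 | 4·0+5·1 = 5
Y: 1·2+6·7 = 44 | 4·6+5·4 = 44
gcd(1,6,4,5) = 1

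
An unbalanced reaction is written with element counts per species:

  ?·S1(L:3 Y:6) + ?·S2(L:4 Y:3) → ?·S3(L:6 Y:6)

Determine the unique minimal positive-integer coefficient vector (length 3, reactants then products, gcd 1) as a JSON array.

L: 2·3+6·4 = 30 | 5·6 = 30
Y: 2·6+6·3 = 30 | 5·6 = 30
gcd(2,6,5) = 1

Coefficients: [2, 6, 5]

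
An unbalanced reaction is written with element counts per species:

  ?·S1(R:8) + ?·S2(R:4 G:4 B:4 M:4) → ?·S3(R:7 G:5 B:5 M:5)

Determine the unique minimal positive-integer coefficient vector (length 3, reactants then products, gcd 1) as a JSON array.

R: 1·8+5·4 = 28 | 4·7 = 28
G: 1·0+5·4 = 20 | 4·5 = 20
B: 1·0+5·4 = 20 | 4·5 = 20
M: 1·0+5·4 = 20 | 4·5 = 20
gcd(1,5,4) = 1

Coefficients: [1, 5, 4]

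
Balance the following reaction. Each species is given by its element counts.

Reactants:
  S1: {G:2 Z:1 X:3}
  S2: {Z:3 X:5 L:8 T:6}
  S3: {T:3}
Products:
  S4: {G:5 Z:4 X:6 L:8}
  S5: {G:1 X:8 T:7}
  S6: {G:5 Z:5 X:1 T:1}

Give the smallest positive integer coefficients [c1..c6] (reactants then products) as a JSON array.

Coefficients: [6, 1, 3, 1, 2, 1]

G: 6·2+1·0+3·0 = 12 | 1·5+2·1+1·5 = 12
Z: 6·1+1·3+3·0 = 9 | 1·4+2·0+1·5 = 9
X: 6·3+1·5+3·0 = 23 | 1·6+2·8+1·1 = 23
L: 6·0+1·8+3·0 = 8 | 1·8+2·0+1·0 = 8
T: 6·0+1·6+3·3 = 15 | 1·0+2·7+1·1 = 15
gcd(6,1,3,1,2,1) = 1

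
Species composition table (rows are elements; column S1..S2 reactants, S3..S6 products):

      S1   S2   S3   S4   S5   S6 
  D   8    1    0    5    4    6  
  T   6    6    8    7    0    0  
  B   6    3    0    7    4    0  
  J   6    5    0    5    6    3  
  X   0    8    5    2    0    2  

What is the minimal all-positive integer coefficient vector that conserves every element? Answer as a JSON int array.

D: 6·8+4·1 = 52 | 4·0+4·5+5·4+2·6 = 52
T: 6·6+4·6 = 60 | 4·8+4·7+5·0+2·0 = 60
B: 6·6+4·3 = 48 | 4·0+4·7+5·4+2·0 = 48
J: 6·6+4·5 = 56 | 4·0+4·5+5·6+2·3 = 56
X: 6·0+4·8 = 32 | 4·5+4·2+5·0+2·2 = 32
gcd(6,4,4,4,5,2) = 1

Coefficients: [6, 4, 4, 4, 5, 2]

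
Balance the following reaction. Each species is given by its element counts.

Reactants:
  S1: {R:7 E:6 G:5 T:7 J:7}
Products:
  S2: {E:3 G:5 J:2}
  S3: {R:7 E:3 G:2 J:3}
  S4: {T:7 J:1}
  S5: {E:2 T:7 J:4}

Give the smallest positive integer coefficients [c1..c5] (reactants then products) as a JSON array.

Coefficients: [5, 3, 5, 2, 3]

R: 5·7 = 35 | 3·0+5·7+2·0+3·0 = 35
E: 5·6 = 30 | 3·3+5·3+2·0+3·2 = 30
G: 5·5 = 25 | 3·5+5·2+2·0+3·0 = 25
T: 5·7 = 35 | 3·0+5·0+2·7+3·7 = 35
J: 5·7 = 35 | 3·2+5·3+2·1+3·4 = 35
gcd(5,3,5,2,3) = 1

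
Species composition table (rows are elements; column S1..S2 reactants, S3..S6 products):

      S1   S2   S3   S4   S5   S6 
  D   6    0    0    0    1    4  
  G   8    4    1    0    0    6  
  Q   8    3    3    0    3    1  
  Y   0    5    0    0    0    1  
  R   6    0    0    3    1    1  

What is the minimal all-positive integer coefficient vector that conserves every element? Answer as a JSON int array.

Coefficients: [4, 1, 6, 5, 4, 5]

D: 4·6+1·0 = 24 | 6·0+5·0+4·1+5·4 = 24
G: 4·8+1·4 = 36 | 6·1+5·0+4·0+5·6 = 36
Q: 4·8+1·3 = 35 | 6·3+5·0+4·3+5·1 = 35
Y: 4·0+1·5 = 5 | 6·0+5·0+4·0+5·1 = 5
R: 4·6+1·0 = 24 | 6·0+5·3+4·1+5·1 = 24
gcd(4,1,6,5,4,5) = 1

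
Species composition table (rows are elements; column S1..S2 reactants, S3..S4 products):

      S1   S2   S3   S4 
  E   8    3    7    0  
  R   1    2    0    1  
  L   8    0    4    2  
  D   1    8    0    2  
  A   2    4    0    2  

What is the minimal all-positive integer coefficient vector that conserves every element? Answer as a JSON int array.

E: 4·8+1·3 = 35 | 5·7+6·0 = 35
R: 4·1+1·2 = 6 | 5·0+6·1 = 6
L: 4·8+1·0 = 32 | 5·4+6·2 = 32
D: 4·1+1·8 = 12 | 5·0+6·2 = 12
A: 4·2+1·4 = 12 | 5·0+6·2 = 12
gcd(4,1,5,6) = 1

Coefficients: [4, 1, 5, 6]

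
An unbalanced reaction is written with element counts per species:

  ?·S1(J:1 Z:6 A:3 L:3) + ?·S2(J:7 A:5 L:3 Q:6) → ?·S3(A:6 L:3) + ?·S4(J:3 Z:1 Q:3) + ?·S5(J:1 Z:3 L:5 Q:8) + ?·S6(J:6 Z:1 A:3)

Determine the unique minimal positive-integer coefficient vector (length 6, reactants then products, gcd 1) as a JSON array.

J: 3·1+6·7 = 45 | 4·0+4·3+3·1+5·6 = 45
Z: 3·6+6·0 = 18 | 4·0+4·1+3·3+5·1 = 18
A: 3·3+6·5 = 39 | 4·6+4·0+3·0+5·3 = 39
L: 3·3+6·3 = 27 | 4·3+4·0+3·5+5·0 = 27
Q: 3·0+6·6 = 36 | 4·0+4·3+3·8+5·0 = 36
gcd(3,6,4,4,3,5) = 1

Coefficients: [3, 6, 4, 4, 3, 5]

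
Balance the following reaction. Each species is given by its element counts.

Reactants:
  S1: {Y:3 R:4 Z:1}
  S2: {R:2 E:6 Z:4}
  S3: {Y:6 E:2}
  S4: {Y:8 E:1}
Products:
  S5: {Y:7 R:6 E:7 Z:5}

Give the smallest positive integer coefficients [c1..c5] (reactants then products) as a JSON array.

Y: 5·3+5·0+2·6+1·8 = 35 | 5·7 = 35
R: 5·4+5·2+2·0+1·0 = 30 | 5·6 = 30
E: 5·0+5·6+2·2+1·1 = 35 | 5·7 = 35
Z: 5·1+5·4+2·0+1·0 = 25 | 5·5 = 25
gcd(5,5,2,1,5) = 1

Coefficients: [5, 5, 2, 1, 5]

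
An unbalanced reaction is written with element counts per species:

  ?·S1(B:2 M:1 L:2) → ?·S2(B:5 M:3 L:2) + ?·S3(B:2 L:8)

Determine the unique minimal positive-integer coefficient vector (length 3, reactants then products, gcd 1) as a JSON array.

B: 6·2 = 12 | 2·5+1·2 = 12
M: 6·1 = 6 | 2·3+1·0 = 6
L: 6·2 = 12 | 2·2+1·8 = 12
gcd(6,2,1) = 1

Coefficients: [6, 2, 1]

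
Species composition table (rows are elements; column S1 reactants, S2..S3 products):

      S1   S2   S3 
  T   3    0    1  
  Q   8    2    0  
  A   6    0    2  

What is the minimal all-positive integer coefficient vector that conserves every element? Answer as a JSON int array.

Coefficients: [1, 4, 3]

T: 1·3 = 3 | 4·0+3·1 = 3
Q: 1·8 = 8 | 4·2+3·0 = 8
A: 1·6 = 6 | 4·0+3·2 = 6
gcd(1,4,3) = 1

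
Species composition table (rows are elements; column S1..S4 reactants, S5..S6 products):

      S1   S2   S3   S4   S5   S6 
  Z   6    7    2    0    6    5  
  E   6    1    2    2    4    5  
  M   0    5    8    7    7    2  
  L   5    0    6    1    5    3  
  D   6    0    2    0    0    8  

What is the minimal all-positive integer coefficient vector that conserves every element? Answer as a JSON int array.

Coefficients: [6, 3, 2, 3, 6, 5]

Z: 6·6+3·7+2·2+3·0 = 61 | 6·6+5·5 = 61
E: 6·6+3·1+2·2+3·2 = 49 | 6·4+5·5 = 49
M: 6·0+3·5+2·8+3·7 = 52 | 6·7+5·2 = 52
L: 6·5+3·0+2·6+3·1 = 45 | 6·5+5·3 = 45
D: 6·6+3·0+2·2+3·0 = 40 | 6·0+5·8 = 40
gcd(6,3,2,3,6,5) = 1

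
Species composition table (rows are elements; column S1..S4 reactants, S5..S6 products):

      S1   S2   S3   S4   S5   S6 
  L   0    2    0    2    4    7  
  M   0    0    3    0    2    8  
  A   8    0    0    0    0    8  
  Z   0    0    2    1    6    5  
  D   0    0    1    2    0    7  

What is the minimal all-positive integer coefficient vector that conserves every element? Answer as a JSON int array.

L: 2·0+5·2+6·0+4·2 = 18 | 1·4+2·7 = 18
M: 2·0+5·0+6·3+4·0 = 18 | 1·2+2·8 = 18
A: 2·8+5·0+6·0+4·0 = 16 | 1·0+2·8 = 16
Z: 2·0+5·0+6·2+4·1 = 16 | 1·6+2·5 = 16
D: 2·0+5·0+6·1+4·2 = 14 | 1·0+2·7 = 14
gcd(2,5,6,4,1,2) = 1

Coefficients: [2, 5, 6, 4, 1, 2]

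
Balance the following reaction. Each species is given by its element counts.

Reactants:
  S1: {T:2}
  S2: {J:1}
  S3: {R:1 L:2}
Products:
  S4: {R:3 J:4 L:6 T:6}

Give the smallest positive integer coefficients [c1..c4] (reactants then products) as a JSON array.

R: 3·0+4·0+3·1 = 3 | 1·3 = 3
J: 3·0+4·1+3·0 = 4 | 1·4 = 4
L: 3·0+4·0+3·2 = 6 | 1·6 = 6
T: 3·2+4·0+3·0 = 6 | 1·6 = 6
gcd(3,4,3,1) = 1

Coefficients: [3, 4, 3, 1]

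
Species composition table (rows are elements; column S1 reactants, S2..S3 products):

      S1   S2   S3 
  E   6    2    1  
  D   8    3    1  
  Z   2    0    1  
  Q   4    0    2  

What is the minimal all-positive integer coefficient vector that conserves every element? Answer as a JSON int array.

Coefficients: [1, 2, 2]

E: 1·6 = 6 | 2·2+2·1 = 6
D: 1·8 = 8 | 2·3+2·1 = 8
Z: 1·2 = 2 | 2·0+2·1 = 2
Q: 1·4 = 4 | 2·0+2·2 = 4
gcd(1,2,2) = 1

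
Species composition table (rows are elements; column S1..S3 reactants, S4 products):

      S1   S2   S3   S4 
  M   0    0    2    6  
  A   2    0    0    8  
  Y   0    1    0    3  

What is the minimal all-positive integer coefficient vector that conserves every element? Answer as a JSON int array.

M: 4·0+3·0+3·2 = 6 | 1·6 = 6
A: 4·2+3·0+3·0 = 8 | 1·8 = 8
Y: 4·0+3·1+3·0 = 3 | 1·3 = 3
gcd(4,3,3,1) = 1

Coefficients: [4, 3, 3, 1]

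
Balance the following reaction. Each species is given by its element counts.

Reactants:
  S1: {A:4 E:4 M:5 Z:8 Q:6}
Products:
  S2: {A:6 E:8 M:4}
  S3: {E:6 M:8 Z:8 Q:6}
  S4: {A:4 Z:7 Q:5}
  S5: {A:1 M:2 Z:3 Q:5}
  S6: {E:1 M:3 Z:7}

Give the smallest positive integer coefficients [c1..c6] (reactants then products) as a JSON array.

Coefficients: [6, 2, 1, 2, 4, 2]

A: 6·4 = 24 | 2·6+1·0+2·4+4·1+2·0 = 24
E: 6·4 = 24 | 2·8+1·6+2·0+4·0+2·1 = 24
M: 6·5 = 30 | 2·4+1·8+2·0+4·2+2·3 = 30
Z: 6·8 = 48 | 2·0+1·8+2·7+4·3+2·7 = 48
Q: 6·6 = 36 | 2·0+1·6+2·5+4·5+2·0 = 36
gcd(6,2,1,2,4,2) = 1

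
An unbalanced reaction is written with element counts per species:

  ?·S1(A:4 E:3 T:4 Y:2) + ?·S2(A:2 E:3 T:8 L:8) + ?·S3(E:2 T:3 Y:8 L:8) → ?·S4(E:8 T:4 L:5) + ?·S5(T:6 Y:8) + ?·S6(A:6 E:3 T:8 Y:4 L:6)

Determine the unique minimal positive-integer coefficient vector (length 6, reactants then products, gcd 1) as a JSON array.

Coefficients: [6, 3, 2, 2, 1, 5]

A: 6·4+3·2+2·0 = 30 | 2·0+1·0+5·6 = 30
E: 6·3+3·3+2·2 = 31 | 2·8+1·0+5·3 = 31
T: 6·4+3·8+2·3 = 54 | 2·4+1·6+5·8 = 54
Y: 6·2+3·0+2·8 = 28 | 2·0+1·8+5·4 = 28
L: 6·0+3·8+2·8 = 40 | 2·5+1·0+5·6 = 40
gcd(6,3,2,2,1,5) = 1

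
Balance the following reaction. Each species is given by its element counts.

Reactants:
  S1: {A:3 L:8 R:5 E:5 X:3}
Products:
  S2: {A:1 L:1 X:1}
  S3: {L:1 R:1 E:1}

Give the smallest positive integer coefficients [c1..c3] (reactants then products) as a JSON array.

Coefficients: [1, 3, 5]

A: 1·3 = 3 | 3·1+5·0 = 3
L: 1·8 = 8 | 3·1+5·1 = 8
R: 1·5 = 5 | 3·0+5·1 = 5
E: 1·5 = 5 | 3·0+5·1 = 5
X: 1·3 = 3 | 3·1+5·0 = 3
gcd(1,3,5) = 1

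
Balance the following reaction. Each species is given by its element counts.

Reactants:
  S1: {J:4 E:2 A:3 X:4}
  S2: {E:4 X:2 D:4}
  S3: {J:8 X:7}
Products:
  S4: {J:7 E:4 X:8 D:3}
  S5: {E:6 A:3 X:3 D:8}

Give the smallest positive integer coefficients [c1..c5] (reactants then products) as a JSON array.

J: 1·4+5·0+3·8 = 28 | 4·7+1·0 = 28
E: 1·2+5·4+3·0 = 22 | 4·4+1·6 = 22
A: 1·3+5·0+3·0 = 3 | 4·0+1·3 = 3
X: 1·4+5·2+3·7 = 35 | 4·8+1·3 = 35
D: 1·0+5·4+3·0 = 20 | 4·3+1·8 = 20
gcd(1,5,3,4,1) = 1

Coefficients: [1, 5, 3, 4, 1]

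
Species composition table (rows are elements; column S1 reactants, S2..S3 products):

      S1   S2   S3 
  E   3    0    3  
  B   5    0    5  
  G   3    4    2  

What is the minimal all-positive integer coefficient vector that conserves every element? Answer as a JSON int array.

E: 4·3 = 12 | 1·0+4·3 = 12
B: 4·5 = 20 | 1·0+4·5 = 20
G: 4·3 = 12 | 1·4+4·2 = 12
gcd(4,1,4) = 1

Coefficients: [4, 1, 4]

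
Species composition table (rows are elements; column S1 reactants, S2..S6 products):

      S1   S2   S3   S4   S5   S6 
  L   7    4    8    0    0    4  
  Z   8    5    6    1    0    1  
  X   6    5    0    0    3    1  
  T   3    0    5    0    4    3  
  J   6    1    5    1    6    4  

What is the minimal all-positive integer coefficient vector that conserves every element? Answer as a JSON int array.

L: 4·7 = 28 | 4·4+1·8+5·0+1·0+1·4 = 28
Z: 4·8 = 32 | 4·5+1·6+5·1+1·0+1·1 = 32
X: 4·6 = 24 | 4·5+1·0+5·0+1·3+1·1 = 24
T: 4·3 = 12 | 4·0+1·5+5·0+1·4+1·3 = 12
J: 4·6 = 24 | 4·1+1·5+5·1+1·6+1·4 = 24
gcd(4,4,1,5,1,1) = 1

Coefficients: [4, 4, 1, 5, 1, 1]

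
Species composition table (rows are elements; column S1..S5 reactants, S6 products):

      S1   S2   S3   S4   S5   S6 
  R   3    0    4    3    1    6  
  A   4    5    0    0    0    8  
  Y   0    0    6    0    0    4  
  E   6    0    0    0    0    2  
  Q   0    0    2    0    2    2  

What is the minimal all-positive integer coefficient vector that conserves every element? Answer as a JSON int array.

Coefficients: [1, 4, 2, 2, 1, 3]

R: 1·3+4·0+2·4+2·3+1·1 = 18 | 3·6 = 18
A: 1·4+4·5+2·0+2·0+1·0 = 24 | 3·8 = 24
Y: 1·0+4·0+2·6+2·0+1·0 = 12 | 3·4 = 12
E: 1·6+4·0+2·0+2·0+1·0 = 6 | 3·2 = 6
Q: 1·0+4·0+2·2+2·0+1·2 = 6 | 3·2 = 6
gcd(1,4,2,2,1,3) = 1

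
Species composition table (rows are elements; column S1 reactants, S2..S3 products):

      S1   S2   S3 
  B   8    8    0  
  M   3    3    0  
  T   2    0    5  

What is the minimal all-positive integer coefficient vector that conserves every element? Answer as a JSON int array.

B: 5·8 = 40 | 5·8+2·0 = 40
M: 5·3 = 15 | 5·3+2·0 = 15
T: 5·2 = 10 | 5·0+2·5 = 10
gcd(5,5,2) = 1

Coefficients: [5, 5, 2]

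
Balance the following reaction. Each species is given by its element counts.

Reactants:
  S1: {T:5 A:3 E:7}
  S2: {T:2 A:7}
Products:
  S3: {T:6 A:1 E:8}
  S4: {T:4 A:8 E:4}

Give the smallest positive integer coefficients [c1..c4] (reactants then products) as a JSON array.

Coefficients: [4, 2, 2, 3]

T: 4·5+2·2 = 24 | 2·6+3·4 = 24
A: 4·3+2·7 = 26 | 2·1+3·8 = 26
E: 4·7+2·0 = 28 | 2·8+3·4 = 28
gcd(4,2,2,3) = 1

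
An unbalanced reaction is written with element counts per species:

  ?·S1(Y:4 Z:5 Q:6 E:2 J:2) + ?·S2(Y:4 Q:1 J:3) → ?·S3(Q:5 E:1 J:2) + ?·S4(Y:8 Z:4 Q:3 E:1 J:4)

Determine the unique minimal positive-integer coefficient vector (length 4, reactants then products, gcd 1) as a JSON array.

Coefficients: [4, 6, 3, 5]

Y: 4·4+6·4 = 40 | 3·0+5·8 = 40
Z: 4·5+6·0 = 20 | 3·0+5·4 = 20
Q: 4·6+6·1 = 30 | 3·5+5·3 = 30
E: 4·2+6·0 = 8 | 3·1+5·1 = 8
J: 4·2+6·3 = 26 | 3·2+5·4 = 26
gcd(4,6,3,5) = 1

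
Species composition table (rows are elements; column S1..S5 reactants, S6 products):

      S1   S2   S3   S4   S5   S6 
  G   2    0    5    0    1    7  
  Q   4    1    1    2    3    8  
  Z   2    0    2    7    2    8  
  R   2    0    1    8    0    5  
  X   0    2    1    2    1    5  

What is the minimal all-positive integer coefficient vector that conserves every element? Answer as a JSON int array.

Coefficients: [2, 5, 5, 2, 6, 5]

G: 2·2+5·0+5·5+2·0+6·1 = 35 | 5·7 = 35
Q: 2·4+5·1+5·1+2·2+6·3 = 40 | 5·8 = 40
Z: 2·2+5·0+5·2+2·7+6·2 = 40 | 5·8 = 40
R: 2·2+5·0+5·1+2·8+6·0 = 25 | 5·5 = 25
X: 2·0+5·2+5·1+2·2+6·1 = 25 | 5·5 = 25
gcd(2,5,5,2,6,5) = 1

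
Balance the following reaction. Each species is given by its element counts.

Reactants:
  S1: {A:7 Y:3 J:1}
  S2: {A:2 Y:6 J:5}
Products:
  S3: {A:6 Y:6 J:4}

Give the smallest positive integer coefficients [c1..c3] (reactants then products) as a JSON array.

Coefficients: [2, 2, 3]

A: 2·7+2·2 = 18 | 3·6 = 18
Y: 2·3+2·6 = 18 | 3·6 = 18
J: 2·1+2·5 = 12 | 3·4 = 12
gcd(2,2,3) = 1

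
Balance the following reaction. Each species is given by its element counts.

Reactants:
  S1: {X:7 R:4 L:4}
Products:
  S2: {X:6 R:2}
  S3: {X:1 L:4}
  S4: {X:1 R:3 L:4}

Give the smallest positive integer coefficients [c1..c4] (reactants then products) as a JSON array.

Coefficients: [3, 3, 1, 2]

X: 3·7 = 21 | 3·6+1·1+2·1 = 21
R: 3·4 = 12 | 3·2+1·0+2·3 = 12
L: 3·4 = 12 | 3·0+1·4+2·4 = 12
gcd(3,3,1,2) = 1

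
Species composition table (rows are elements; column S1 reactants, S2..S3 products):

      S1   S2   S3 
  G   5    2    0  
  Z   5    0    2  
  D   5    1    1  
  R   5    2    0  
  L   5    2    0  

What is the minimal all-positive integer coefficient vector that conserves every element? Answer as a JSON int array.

Coefficients: [2, 5, 5]

G: 2·5 = 10 | 5·2+5·0 = 10
Z: 2·5 = 10 | 5·0+5·2 = 10
D: 2·5 = 10 | 5·1+5·1 = 10
R: 2·5 = 10 | 5·2+5·0 = 10
L: 2·5 = 10 | 5·2+5·0 = 10
gcd(2,5,5) = 1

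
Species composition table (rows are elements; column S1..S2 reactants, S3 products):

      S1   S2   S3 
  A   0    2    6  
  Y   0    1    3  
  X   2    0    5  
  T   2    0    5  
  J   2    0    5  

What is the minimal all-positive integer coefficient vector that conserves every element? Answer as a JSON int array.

A: 5·0+6·2 = 12 | 2·6 = 12
Y: 5·0+6·1 = 6 | 2·3 = 6
X: 5·2+6·0 = 10 | 2·5 = 10
T: 5·2+6·0 = 10 | 2·5 = 10
J: 5·2+6·0 = 10 | 2·5 = 10
gcd(5,6,2) = 1

Coefficients: [5, 6, 2]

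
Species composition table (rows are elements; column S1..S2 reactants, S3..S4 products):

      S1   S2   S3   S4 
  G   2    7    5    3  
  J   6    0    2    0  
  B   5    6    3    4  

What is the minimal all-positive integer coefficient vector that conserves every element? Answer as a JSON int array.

G: 1·2+4·7 = 30 | 3·5+5·3 = 30
J: 1·6+4·0 = 6 | 3·2+5·0 = 6
B: 1·5+4·6 = 29 | 3·3+5·4 = 29
gcd(1,4,3,5) = 1

Coefficients: [1, 4, 3, 5]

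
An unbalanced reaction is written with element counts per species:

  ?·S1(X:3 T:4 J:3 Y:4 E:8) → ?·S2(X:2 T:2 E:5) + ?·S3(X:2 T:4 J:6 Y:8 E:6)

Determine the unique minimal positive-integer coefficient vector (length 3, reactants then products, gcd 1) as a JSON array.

Coefficients: [2, 2, 1]

X: 2·3 = 6 | 2·2+1·2 = 6
T: 2·4 = 8 | 2·2+1·4 = 8
J: 2·3 = 6 | 2·0+1·6 = 6
Y: 2·4 = 8 | 2·0+1·8 = 8
E: 2·8 = 16 | 2·5+1·6 = 16
gcd(2,2,1) = 1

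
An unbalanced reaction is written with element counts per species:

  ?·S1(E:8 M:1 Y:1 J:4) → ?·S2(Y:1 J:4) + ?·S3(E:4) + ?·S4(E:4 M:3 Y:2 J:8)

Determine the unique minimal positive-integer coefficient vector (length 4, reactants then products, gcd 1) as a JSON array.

E: 3·8 = 24 | 1·0+5·4+1·4 = 24
M: 3·1 = 3 | 1·0+5·0+1·3 = 3
Y: 3·1 = 3 | 1·1+5·0+1·2 = 3
J: 3·4 = 12 | 1·4+5·0+1·8 = 12
gcd(3,1,5,1) = 1

Coefficients: [3, 1, 5, 1]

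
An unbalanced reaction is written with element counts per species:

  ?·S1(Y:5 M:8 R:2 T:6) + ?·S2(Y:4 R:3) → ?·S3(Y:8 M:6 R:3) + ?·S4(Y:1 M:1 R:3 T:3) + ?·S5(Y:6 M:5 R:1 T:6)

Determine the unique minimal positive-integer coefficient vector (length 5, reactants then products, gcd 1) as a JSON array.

Coefficients: [4, 5, 3, 4, 2]

Y: 4·5+5·4 = 40 | 3·8+4·1+2·6 = 40
M: 4·8+5·0 = 32 | 3·6+4·1+2·5 = 32
R: 4·2+5·3 = 23 | 3·3+4·3+2·1 = 23
T: 4·6+5·0 = 24 | 3·0+4·3+2·6 = 24
gcd(4,5,3,4,2) = 1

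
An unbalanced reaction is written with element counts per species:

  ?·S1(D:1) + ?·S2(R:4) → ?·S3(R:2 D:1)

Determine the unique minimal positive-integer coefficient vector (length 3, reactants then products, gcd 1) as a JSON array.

R: 2·0+1·4 = 4 | 2·2 = 4
D: 2·1+1·0 = 2 | 2·1 = 2
gcd(2,1,2) = 1

Coefficients: [2, 1, 2]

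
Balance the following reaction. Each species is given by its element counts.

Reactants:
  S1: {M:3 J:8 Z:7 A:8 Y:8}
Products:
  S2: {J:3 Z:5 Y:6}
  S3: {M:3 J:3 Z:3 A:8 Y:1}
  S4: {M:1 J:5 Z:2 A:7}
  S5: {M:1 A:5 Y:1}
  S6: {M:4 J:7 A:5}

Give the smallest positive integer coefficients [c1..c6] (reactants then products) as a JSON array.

M: 5·3 = 15 | 6·0+1·3+1·1+3·1+2·4 = 15
J: 5·8 = 40 | 6·3+1·3+1·5+3·0+2·7 = 40
Z: 5·7 = 35 | 6·5+1·3+1·2+3·0+2·0 = 35
A: 5·8 = 40 | 6·0+1·8+1·7+3·5+2·5 = 40
Y: 5·8 = 40 | 6·6+1·1+1·0+3·1+2·0 = 40
gcd(5,6,1,1,3,2) = 1

Coefficients: [5, 6, 1, 1, 3, 2]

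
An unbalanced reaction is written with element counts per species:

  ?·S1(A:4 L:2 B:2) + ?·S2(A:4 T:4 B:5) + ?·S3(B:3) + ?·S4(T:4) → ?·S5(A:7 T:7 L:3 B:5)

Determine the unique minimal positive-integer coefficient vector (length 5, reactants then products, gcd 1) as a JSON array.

A: 6·4+1·4+1·0+6·0 = 28 | 4·7 = 28
T: 6·0+1·4+1·0+6·4 = 28 | 4·7 = 28
L: 6·2+1·0+1·0+6·0 = 12 | 4·3 = 12
B: 6·2+1·5+1·3+6·0 = 20 | 4·5 = 20
gcd(6,1,1,6,4) = 1

Coefficients: [6, 1, 1, 6, 4]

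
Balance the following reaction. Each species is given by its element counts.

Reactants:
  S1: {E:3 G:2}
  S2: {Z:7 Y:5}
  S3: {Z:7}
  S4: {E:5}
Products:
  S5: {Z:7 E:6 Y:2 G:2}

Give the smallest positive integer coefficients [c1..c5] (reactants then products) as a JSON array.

Z: 5·0+2·7+3·7+3·0 = 35 | 5·7 = 35
E: 5·3+2·0+3·0+3·5 = 30 | 5·6 = 30
Y: 5·0+2·5+3·0+3·0 = 10 | 5·2 = 10
G: 5·2+2·0+3·0+3·0 = 10 | 5·2 = 10
gcd(5,2,3,3,5) = 1

Coefficients: [5, 2, 3, 3, 5]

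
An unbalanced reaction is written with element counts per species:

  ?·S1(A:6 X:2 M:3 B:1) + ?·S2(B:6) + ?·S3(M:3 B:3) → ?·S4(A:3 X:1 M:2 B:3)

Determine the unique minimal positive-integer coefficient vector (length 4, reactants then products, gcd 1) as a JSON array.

A: 3·6+2·0+1·0 = 18 | 6·3 = 18
X: 3·2+2·0+1·0 = 6 | 6·1 = 6
M: 3·3+2·0+1·3 = 12 | 6·2 = 12
B: 3·1+2·6+1·3 = 18 | 6·3 = 18
gcd(3,2,1,6) = 1

Coefficients: [3, 2, 1, 6]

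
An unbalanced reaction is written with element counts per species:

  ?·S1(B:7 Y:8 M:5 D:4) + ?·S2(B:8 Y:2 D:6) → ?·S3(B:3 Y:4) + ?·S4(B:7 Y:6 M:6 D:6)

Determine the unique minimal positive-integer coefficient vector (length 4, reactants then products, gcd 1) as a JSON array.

B: 6·7+1·8 = 50 | 5·3+5·7 = 50
Y: 6·8+1·2 = 50 | 5·4+5·6 = 50
M: 6·5+1·0 = 30 | 5·0+5·6 = 30
D: 6·4+1·6 = 30 | 5·0+5·6 = 30
gcd(6,1,5,5) = 1

Coefficients: [6, 1, 5, 5]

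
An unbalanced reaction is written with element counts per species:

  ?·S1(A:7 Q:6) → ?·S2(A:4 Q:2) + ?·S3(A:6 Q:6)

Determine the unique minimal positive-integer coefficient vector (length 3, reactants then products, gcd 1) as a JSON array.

Coefficients: [6, 3, 5]

A: 6·7 = 42 | 3·4+5·6 = 42
Q: 6·6 = 36 | 3·2+5·6 = 36
gcd(6,3,5) = 1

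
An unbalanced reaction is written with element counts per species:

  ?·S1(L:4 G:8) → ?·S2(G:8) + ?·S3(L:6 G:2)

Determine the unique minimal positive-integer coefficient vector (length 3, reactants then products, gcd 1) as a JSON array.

Coefficients: [6, 5, 4]

L: 6·4 = 24 | 5·0+4·6 = 24
G: 6·8 = 48 | 5·8+4·2 = 48
gcd(6,5,4) = 1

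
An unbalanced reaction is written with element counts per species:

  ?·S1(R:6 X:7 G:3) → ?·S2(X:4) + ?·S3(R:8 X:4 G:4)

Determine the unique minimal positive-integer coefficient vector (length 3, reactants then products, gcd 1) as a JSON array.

R: 4·6 = 24 | 4·0+3·8 = 24
X: 4·7 = 28 | 4·4+3·4 = 28
G: 4·3 = 12 | 4·0+3·4 = 12
gcd(4,4,3) = 1

Coefficients: [4, 4, 3]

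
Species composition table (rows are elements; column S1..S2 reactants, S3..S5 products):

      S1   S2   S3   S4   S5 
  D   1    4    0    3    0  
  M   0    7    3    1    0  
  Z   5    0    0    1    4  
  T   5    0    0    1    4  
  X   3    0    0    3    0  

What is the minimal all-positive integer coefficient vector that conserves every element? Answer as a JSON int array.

D: 6·1+3·4 = 18 | 5·0+6·3+6·0 = 18
M: 6·0+3·7 = 21 | 5·3+6·1+6·0 = 21
Z: 6·5+3·0 = 30 | 5·0+6·1+6·4 = 30
T: 6·5+3·0 = 30 | 5·0+6·1+6·4 = 30
X: 6·3+3·0 = 18 | 5·0+6·3+6·0 = 18
gcd(6,3,5,6,6) = 1

Coefficients: [6, 3, 5, 6, 6]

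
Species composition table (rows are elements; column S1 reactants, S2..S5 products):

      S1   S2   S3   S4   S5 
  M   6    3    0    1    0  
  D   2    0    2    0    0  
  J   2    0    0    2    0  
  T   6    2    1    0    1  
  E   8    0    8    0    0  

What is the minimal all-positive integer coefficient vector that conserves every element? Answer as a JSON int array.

M: 3·6 = 18 | 5·3+3·0+3·1+5·0 = 18
D: 3·2 = 6 | 5·0+3·2+3·0+5·0 = 6
J: 3·2 = 6 | 5·0+3·0+3·2+5·0 = 6
T: 3·6 = 18 | 5·2+3·1+3·0+5·1 = 18
E: 3·8 = 24 | 5·0+3·8+3·0+5·0 = 24
gcd(3,5,3,3,5) = 1

Coefficients: [3, 5, 3, 3, 5]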